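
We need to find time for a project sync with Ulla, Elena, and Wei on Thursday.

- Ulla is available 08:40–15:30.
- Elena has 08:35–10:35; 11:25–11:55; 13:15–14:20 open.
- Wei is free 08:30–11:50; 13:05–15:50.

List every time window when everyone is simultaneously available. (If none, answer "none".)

08:40-10:35, 11:25-11:50, 13:15-14:20

Ulla ∩ Elena: 08:40-10:35, 11:25-11:55, 13:15-14:20.
Ulla ∩ Elena ∩ Wei: 08:40-10:35, 11:25-11:50, 13:15-14:20.
Those are the intersection windows.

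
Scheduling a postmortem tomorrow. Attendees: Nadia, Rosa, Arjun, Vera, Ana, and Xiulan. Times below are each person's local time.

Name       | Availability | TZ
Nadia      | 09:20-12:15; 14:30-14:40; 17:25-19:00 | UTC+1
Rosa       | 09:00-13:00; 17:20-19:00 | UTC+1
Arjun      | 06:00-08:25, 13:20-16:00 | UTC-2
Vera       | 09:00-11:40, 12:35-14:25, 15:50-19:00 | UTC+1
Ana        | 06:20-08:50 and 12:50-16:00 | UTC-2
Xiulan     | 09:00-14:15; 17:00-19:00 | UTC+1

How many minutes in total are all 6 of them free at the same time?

Nadia in UTC: 08:20-11:15, 13:30-13:40, 16:25-18:00 (subtract 1h to convert from UTC+1).
Rosa in UTC: 08:00-12:00, 16:20-18:00 (subtract 1h to convert from UTC+1).
Arjun in UTC: 08:00-10:25, 15:20-18:00 (add 2h to convert from UTC-2).
Vera in UTC: 08:00-10:40, 11:35-13:25, 14:50-18:00 (subtract 1h to convert from UTC+1).
Ana in UTC: 08:20-10:50, 14:50-18:00 (add 2h to convert from UTC-2).
Xiulan in UTC: 08:00-13:15, 16:00-18:00 (subtract 1h to convert from UTC+1).
Nadia ∩ Rosa: 08:20-11:15, 16:25-18:00.
Nadia ∩ Rosa ∩ Arjun: 08:20-10:25, 16:25-18:00.
Nadia ∩ Rosa ∩ Arjun ∩ Vera: 08:20-10:25, 16:25-18:00.
Nadia ∩ Rosa ∩ Arjun ∩ Vera ∩ Ana: 08:20-10:25, 16:25-18:00.
Nadia ∩ Rosa ∩ Arjun ∩ Vera ∩ Ana ∩ Xiulan: 08:20-10:25, 16:25-18:00.
Those are the intersection windows.
Summing the common windows: 125 + 95 = 220 minutes.

220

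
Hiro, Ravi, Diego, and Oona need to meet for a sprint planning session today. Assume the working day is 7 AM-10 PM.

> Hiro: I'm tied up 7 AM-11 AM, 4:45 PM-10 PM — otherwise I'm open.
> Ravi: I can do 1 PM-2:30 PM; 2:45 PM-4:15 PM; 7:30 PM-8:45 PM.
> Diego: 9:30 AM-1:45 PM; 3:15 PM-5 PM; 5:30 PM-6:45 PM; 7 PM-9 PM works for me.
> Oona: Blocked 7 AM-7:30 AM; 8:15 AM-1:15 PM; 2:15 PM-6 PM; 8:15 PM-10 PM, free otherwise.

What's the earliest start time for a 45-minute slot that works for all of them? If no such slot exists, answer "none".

none

Hiro free: 11:00-16:45 (invert busy blocks within the working day).
Ravi free: 13:00-14:30, 14:45-16:15, 19:30-20:45.
Diego free: 09:30-13:45, 15:15-17:00, 17:30-18:45, 19:00-21:00.
Oona free: 07:30-08:15, 13:15-14:15, 18:00-20:15 (invert busy blocks within the working day).
Hiro ∩ Ravi: 13:00-14:30, 14:45-16:15.
Hiro ∩ Ravi ∩ Diego: 13:00-13:45, 15:15-16:15.
Hiro ∩ Ravi ∩ Diego ∩ Oona: 13:15-13:45.
No common window is at least 45 minutes long.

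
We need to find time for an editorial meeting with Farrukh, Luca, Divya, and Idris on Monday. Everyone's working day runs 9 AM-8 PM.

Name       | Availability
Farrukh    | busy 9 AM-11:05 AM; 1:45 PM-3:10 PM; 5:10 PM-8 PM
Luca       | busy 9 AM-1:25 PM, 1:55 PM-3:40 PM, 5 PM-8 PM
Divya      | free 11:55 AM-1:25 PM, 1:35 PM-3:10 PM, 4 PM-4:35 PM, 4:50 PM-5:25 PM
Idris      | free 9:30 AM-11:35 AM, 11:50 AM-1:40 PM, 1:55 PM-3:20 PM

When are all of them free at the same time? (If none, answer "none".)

Farrukh free: 11:05-13:45, 15:10-17:10 (invert busy blocks within the working day).
Luca free: 13:25-13:55, 15:40-17:00 (invert busy blocks within the working day).
Divya free: 11:55-13:25, 13:35-15:10, 16:00-16:35, 16:50-17:25.
Idris free: 09:30-11:35, 11:50-13:40, 13:55-15:20.
Farrukh ∩ Luca: 13:25-13:45, 15:40-17:00.
Farrukh ∩ Luca ∩ Divya: 13:35-13:45, 16:00-16:35, 16:50-17:00.
Farrukh ∩ Luca ∩ Divya ∩ Idris: 13:35-13:40.
Those are the intersection windows.

13:35-13:40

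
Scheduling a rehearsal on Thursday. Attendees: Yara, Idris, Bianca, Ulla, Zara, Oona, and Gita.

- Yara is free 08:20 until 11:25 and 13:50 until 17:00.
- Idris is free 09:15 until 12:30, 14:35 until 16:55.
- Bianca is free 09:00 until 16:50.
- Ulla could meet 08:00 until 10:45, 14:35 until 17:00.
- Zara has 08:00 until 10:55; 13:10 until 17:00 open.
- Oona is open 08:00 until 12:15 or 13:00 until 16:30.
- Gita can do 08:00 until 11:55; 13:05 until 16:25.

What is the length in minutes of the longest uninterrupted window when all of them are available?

Yara ∩ Idris: 09:15-11:25, 14:35-16:55.
Yara ∩ Idris ∩ Bianca: 09:15-11:25, 14:35-16:50.
Yara ∩ Idris ∩ Bianca ∩ Ulla: 09:15-10:45, 14:35-16:50.
Yara ∩ Idris ∩ Bianca ∩ Ulla ∩ Zara: 09:15-10:45, 14:35-16:50.
Yara ∩ Idris ∩ Bianca ∩ Ulla ∩ Zara ∩ Oona: 09:15-10:45, 14:35-16:30.
Yara ∩ Idris ∩ Bianca ∩ Ulla ∩ Zara ∩ Oona ∩ Gita: 09:15-10:45, 14:35-16:25.
Those are the intersection windows.
The longest is 14:35-16:25 at 110 minutes.

110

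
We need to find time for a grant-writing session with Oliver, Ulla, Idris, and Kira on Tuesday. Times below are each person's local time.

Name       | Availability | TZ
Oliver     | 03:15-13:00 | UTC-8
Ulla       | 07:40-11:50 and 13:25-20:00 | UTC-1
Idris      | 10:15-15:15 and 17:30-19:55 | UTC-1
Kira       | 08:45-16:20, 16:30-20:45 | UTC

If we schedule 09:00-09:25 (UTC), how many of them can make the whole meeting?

Oliver in UTC: 11:15-21:00 (add 8h to convert from UTC-8).
Ulla in UTC: 08:40-12:50, 14:25-21:00 (add 1h to convert from UTC-1).
Idris in UTC: 11:15-16:15, 18:30-20:55 (add 1h to convert from UTC-1).
Kira in UTC: 08:45-16:20, 16:30-20:45.
Ulla and Kira can make the full 09:00-09:25 slot — that's 2.

2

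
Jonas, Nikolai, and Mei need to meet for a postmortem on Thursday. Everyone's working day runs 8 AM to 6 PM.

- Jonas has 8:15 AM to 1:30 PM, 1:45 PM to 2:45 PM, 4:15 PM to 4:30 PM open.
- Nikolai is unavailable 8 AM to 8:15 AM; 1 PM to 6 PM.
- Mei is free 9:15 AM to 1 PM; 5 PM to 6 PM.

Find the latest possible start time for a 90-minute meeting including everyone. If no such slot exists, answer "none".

Jonas free: 08:15-13:30, 13:45-14:45, 16:15-16:30.
Nikolai free: 08:15-13:00 (invert busy blocks within the working day).
Mei free: 09:15-13:00, 17:00-18:00.
Jonas ∩ Nikolai: 08:15-13:00.
Jonas ∩ Nikolai ∩ Mei: 09:15-13:00.
The last common window of at least 90 minutes is 09:15-13:00; a 90-minute meeting can start as late as 11:30 and still end by 13:00.

11:30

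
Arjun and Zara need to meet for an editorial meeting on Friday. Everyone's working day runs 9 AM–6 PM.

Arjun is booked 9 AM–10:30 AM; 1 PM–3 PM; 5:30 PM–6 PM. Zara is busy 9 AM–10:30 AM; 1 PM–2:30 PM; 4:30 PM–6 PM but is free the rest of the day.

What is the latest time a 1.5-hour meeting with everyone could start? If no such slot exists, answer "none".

15:00

Arjun free: 10:30-13:00, 15:00-17:30 (invert busy blocks within the working day).
Zara free: 10:30-13:00, 14:30-16:30 (invert busy blocks within the working day).
Arjun ∩ Zara: 10:30-13:00, 15:00-16:30.
The last common window of at least 90 minutes is 15:00-16:30; a 90-minute meeting can start as late as 15:00 and still end by 16:30.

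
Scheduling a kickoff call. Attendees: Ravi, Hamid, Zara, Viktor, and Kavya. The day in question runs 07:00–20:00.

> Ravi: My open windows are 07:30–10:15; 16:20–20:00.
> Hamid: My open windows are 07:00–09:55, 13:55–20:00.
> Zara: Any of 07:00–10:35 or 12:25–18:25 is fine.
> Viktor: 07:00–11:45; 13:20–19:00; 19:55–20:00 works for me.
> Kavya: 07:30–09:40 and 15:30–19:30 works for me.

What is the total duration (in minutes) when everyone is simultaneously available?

255

Ravi ∩ Hamid: 07:30-09:55, 16:20-20:00.
Ravi ∩ Hamid ∩ Zara: 07:30-09:55, 16:20-18:25.
Ravi ∩ Hamid ∩ Zara ∩ Viktor: 07:30-09:55, 16:20-18:25.
Ravi ∩ Hamid ∩ Zara ∩ Viktor ∩ Kavya: 07:30-09:40, 16:20-18:25.
Summing the common windows: 130 + 125 = 255 minutes.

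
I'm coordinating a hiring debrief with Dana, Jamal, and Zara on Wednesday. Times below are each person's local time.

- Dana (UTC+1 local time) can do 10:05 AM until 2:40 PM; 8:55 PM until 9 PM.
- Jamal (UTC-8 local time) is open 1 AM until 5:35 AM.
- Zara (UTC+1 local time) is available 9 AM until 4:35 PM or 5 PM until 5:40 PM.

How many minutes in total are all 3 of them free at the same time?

270

Dana in UTC: 09:05-13:40, 19:55-20:00 (subtract 1h to convert from UTC+1).
Jamal in UTC: 09:00-13:35 (add 8h to convert from UTC-8).
Zara in UTC: 08:00-15:35, 16:00-16:40 (subtract 1h to convert from UTC+1).
Dana ∩ Jamal: 09:05-13:35.
Dana ∩ Jamal ∩ Zara: 09:05-13:35.
So the common availability across everyone is 09:05-13:35.
That's a single block of 270 minutes.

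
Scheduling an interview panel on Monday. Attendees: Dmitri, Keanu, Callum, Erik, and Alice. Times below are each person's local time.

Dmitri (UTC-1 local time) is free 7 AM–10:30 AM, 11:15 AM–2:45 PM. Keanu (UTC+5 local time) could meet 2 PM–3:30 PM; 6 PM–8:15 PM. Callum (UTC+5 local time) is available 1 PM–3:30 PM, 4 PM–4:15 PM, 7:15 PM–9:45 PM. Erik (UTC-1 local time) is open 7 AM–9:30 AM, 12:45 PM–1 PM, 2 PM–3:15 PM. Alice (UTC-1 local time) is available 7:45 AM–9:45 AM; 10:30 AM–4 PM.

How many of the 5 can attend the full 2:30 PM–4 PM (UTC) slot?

2

Dmitri in UTC: 08:00-11:30, 12:15-15:45 (add 1h to convert from UTC-1).
Keanu in UTC: 09:00-10:30, 13:00-15:15 (subtract 5h to convert from UTC+5).
Callum in UTC: 08:00-10:30, 11:00-11:15, 14:15-16:45 (subtract 5h to convert from UTC+5).
Erik in UTC: 08:00-10:30, 13:45-14:00, 15:00-16:15 (add 1h to convert from UTC-1).
Alice in UTC: 08:45-10:45, 11:30-17:00 (add 1h to convert from UTC-1).
Callum and Alice can make the full 14:30-16:00 slot — that's 2.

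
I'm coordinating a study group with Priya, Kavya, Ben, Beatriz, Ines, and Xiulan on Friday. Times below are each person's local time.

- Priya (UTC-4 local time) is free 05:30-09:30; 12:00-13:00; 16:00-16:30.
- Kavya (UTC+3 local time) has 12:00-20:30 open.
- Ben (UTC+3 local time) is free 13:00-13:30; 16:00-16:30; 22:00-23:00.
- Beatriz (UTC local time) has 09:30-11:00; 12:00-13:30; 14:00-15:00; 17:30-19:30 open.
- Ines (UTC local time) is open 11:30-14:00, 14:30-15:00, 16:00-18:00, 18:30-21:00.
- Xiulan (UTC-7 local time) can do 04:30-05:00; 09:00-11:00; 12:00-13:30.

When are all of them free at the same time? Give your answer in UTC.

Priya in UTC: 09:30-13:30, 16:00-17:00, 20:00-20:30 (add 4h to convert from UTC-4).
Kavya in UTC: 09:00-17:30 (subtract 3h to convert from UTC+3).
Ben in UTC: 10:00-10:30, 13:00-13:30, 19:00-20:00 (subtract 3h to convert from UTC+3).
Beatriz in UTC: 09:30-11:00, 12:00-13:30, 14:00-15:00, 17:30-19:30.
Ines in UTC: 11:30-14:00, 14:30-15:00, 16:00-18:00, 18:30-21:00.
Xiulan in UTC: 11:30-12:00, 16:00-18:00, 19:00-20:30 (add 7h to convert from UTC-7).
Priya ∩ Kavya: 09:30-13:30, 16:00-17:00.
Priya ∩ Kavya ∩ Ben: 10:00-10:30, 13:00-13:30.
Priya ∩ Kavya ∩ Ben ∩ Beatriz: 10:00-10:30, 13:00-13:30.
Priya ∩ Kavya ∩ Ben ∩ Beatriz ∩ Ines: 13:00-13:30.
Priya ∩ Kavya ∩ Ben ∩ Beatriz ∩ Ines ∩ Xiulan: ∅.
There is no time when everyone is free.

none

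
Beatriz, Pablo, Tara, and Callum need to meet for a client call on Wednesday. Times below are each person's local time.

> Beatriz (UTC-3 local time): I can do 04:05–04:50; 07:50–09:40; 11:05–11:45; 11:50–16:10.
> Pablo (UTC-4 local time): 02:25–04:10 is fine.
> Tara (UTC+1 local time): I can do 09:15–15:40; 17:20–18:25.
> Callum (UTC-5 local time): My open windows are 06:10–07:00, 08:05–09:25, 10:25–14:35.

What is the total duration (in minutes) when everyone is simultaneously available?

0

Beatriz in UTC: 07:05-07:50, 10:50-12:40, 14:05-14:45, 14:50-19:10 (add 3h to convert from UTC-3).
Pablo in UTC: 06:25-08:10 (add 4h to convert from UTC-4).
Tara in UTC: 08:15-14:40, 16:20-17:25 (subtract 1h to convert from UTC+1).
Callum in UTC: 11:10-12:00, 13:05-14:25, 15:25-19:35 (add 5h to convert from UTC-5).
Beatriz ∩ Pablo: 07:05-07:50.
Beatriz ∩ Pablo ∩ Tara: ∅.
Beatriz ∩ Pablo ∩ Tara ∩ Callum: ∅.
There is no time when everyone is free.
There is no common window, so the total is 0 minutes.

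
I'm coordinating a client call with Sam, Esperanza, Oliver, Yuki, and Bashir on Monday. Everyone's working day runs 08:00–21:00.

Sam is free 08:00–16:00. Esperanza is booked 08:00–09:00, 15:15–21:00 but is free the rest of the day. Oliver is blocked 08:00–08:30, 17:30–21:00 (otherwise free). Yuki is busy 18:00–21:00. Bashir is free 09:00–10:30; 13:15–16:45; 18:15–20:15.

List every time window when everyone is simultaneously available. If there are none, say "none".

Sam free: 08:00-16:00.
Esperanza free: 09:00-15:15 (invert busy blocks within the working day).
Oliver free: 08:30-17:30 (invert busy blocks within the working day).
Yuki free: 08:00-18:00 (invert busy blocks within the working day).
Bashir free: 09:00-10:30, 13:15-16:45, 18:15-20:15.
Sam ∩ Esperanza: 09:00-15:15.
Sam ∩ Esperanza ∩ Oliver: 09:00-15:15.
Sam ∩ Esperanza ∩ Oliver ∩ Yuki: 09:00-15:15.
Sam ∩ Esperanza ∩ Oliver ∩ Yuki ∩ Bashir: 09:00-10:30, 13:15-15:15.

09:00-10:30, 13:15-15:15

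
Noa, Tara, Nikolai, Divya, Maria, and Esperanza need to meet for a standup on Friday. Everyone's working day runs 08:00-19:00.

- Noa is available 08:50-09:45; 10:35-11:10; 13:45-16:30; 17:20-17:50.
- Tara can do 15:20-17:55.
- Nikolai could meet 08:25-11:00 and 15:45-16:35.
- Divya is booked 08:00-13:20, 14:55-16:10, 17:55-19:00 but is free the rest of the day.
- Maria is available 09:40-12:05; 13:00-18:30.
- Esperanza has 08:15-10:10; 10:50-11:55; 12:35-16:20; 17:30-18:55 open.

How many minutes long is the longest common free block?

Noa free: 08:50-09:45, 10:35-11:10, 13:45-16:30, 17:20-17:50.
Tara free: 15:20-17:55.
Nikolai free: 08:25-11:00, 15:45-16:35.
Divya free: 13:20-14:55, 16:10-17:55 (invert busy blocks within the working day).
Maria free: 09:40-12:05, 13:00-18:30.
Esperanza free: 08:15-10:10, 10:50-11:55, 12:35-16:20, 17:30-18:55.
Noa ∩ Tara: 15:20-16:30, 17:20-17:50.
Noa ∩ Tara ∩ Nikolai: 15:45-16:30.
Noa ∩ Tara ∩ Nikolai ∩ Divya: 16:10-16:30.
Noa ∩ Tara ∩ Nikolai ∩ Divya ∩ Maria: 16:10-16:30.
Noa ∩ Tara ∩ Nikolai ∩ Divya ∩ Maria ∩ Esperanza: 16:10-16:20.
The longest is 16:10-16:20 at 10 minutes.

10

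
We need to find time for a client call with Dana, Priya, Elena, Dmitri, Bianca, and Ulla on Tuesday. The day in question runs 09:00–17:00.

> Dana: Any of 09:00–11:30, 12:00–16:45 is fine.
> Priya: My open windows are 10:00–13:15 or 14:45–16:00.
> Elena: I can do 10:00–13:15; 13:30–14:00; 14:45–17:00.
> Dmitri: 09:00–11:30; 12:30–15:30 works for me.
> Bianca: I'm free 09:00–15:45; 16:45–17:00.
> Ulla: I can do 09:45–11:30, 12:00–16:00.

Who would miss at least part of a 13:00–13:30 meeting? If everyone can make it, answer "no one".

Elena, Priya

Dana: free for 13:00-13:30. Priya: not fully free for 13:00-13:30. Elena: not fully free for 13:00-13:30. Dmitri: free for 13:00-13:30. Bianca: free for 13:00-13:30. Ulla: free for 13:00-13:30.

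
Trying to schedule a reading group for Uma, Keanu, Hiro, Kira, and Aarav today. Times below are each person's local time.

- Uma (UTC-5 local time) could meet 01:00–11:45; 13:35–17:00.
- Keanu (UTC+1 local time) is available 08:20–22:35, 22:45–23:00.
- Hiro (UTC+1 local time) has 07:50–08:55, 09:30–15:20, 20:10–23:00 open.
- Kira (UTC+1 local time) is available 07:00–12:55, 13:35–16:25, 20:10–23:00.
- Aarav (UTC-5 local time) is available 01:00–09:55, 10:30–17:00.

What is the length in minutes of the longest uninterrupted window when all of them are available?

Uma in UTC: 06:00-16:45, 18:35-22:00 (add 5h to convert from UTC-5).
Keanu in UTC: 07:20-21:35, 21:45-22:00 (subtract 1h to convert from UTC+1).
Hiro in UTC: 06:50-07:55, 08:30-14:20, 19:10-22:00 (subtract 1h to convert from UTC+1).
Kira in UTC: 06:00-11:55, 12:35-15:25, 19:10-22:00 (subtract 1h to convert from UTC+1).
Aarav in UTC: 06:00-14:55, 15:30-22:00 (add 5h to convert from UTC-5).
Uma ∩ Keanu: 07:20-16:45, 18:35-21:35, 21:45-22:00.
Uma ∩ Keanu ∩ Hiro: 07:20-07:55, 08:30-14:20, 19:10-21:35, 21:45-22:00.
Uma ∩ Keanu ∩ Hiro ∩ Kira: 07:20-07:55, 08:30-11:55, 12:35-14:20, 19:10-21:35, 21:45-22:00.
Uma ∩ Keanu ∩ Hiro ∩ Kira ∩ Aarav: 07:20-07:55, 08:30-11:55, 12:35-14:20, 19:10-21:35, 21:45-22:00.
Those are the intersection windows.
The longest is 08:30-11:55 at 205 minutes.

205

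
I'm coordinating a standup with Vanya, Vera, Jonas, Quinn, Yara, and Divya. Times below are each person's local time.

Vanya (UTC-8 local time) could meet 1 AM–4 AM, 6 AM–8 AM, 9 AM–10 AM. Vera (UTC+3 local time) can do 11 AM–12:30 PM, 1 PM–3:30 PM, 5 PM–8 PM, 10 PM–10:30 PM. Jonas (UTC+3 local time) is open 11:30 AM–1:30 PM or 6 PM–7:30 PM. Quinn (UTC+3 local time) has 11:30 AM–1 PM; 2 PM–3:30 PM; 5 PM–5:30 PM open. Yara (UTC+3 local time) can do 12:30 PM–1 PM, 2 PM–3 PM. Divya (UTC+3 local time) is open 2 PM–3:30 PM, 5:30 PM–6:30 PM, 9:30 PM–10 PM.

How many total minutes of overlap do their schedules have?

0

Vanya in UTC: 09:00-12:00, 14:00-16:00, 17:00-18:00 (add 8h to convert from UTC-8).
Vera in UTC: 08:00-09:30, 10:00-12:30, 14:00-17:00, 19:00-19:30 (subtract 3h to convert from UTC+3).
Jonas in UTC: 08:30-10:30, 15:00-16:30 (subtract 3h to convert from UTC+3).
Quinn in UTC: 08:30-10:00, 11:00-12:30, 14:00-14:30 (subtract 3h to convert from UTC+3).
Yara in UTC: 09:30-10:00, 11:00-12:00 (subtract 3h to convert from UTC+3).
Divya in UTC: 11:00-12:30, 14:30-15:30, 18:30-19:00 (subtract 3h to convert from UTC+3).
Vanya ∩ Vera: 09:00-09:30, 10:00-12:00, 14:00-16:00.
Vanya ∩ Vera ∩ Jonas: 09:00-09:30, 10:00-10:30, 15:00-16:00.
Vanya ∩ Vera ∩ Jonas ∩ Quinn: 09:00-09:30.
Vanya ∩ Vera ∩ Jonas ∩ Quinn ∩ Yara: ∅.
Vanya ∩ Vera ∩ Jonas ∩ Quinn ∩ Yara ∩ Divya: ∅.
There is no time when everyone is free.
There is no common window, so the total is 0 minutes.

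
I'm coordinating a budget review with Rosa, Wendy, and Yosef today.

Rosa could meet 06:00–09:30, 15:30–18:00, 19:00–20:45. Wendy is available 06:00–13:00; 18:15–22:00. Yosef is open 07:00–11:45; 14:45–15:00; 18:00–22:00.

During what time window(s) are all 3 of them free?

Rosa ∩ Wendy: 06:00-09:30, 19:00-20:45.
Rosa ∩ Wendy ∩ Yosef: 07:00-09:30, 19:00-20:45.
Those are the intersection windows.

07:00-09:30, 19:00-20:45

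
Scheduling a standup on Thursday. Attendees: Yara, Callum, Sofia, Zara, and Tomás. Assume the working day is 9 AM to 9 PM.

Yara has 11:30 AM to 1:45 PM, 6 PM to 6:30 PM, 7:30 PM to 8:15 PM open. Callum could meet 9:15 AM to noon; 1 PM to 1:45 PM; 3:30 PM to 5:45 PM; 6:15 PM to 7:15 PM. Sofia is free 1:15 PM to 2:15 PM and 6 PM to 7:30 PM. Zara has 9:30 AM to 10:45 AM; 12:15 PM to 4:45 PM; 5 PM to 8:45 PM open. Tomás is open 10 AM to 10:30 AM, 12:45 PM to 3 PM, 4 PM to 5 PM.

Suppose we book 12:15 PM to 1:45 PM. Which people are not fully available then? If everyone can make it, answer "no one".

Callum, Sofia, Tomás

Yara: free for 12:15-13:45. Callum: not fully free for 12:15-13:45. Sofia: not fully free for 12:15-13:45. Zara: free for 12:15-13:45. Tomás: not fully free for 12:15-13:45.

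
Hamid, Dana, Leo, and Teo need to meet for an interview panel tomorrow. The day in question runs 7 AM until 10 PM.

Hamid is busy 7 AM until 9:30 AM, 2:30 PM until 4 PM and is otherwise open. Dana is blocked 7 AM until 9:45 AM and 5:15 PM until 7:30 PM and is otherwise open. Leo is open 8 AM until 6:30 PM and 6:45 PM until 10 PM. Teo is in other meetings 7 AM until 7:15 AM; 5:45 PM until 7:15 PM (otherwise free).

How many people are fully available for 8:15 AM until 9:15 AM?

Hamid free: 09:30-14:30, 16:00-22:00 (invert busy blocks within the working day).
Dana free: 09:45-17:15, 19:30-22:00 (invert busy blocks within the working day).
Leo free: 08:00-18:30, 18:45-22:00.
Teo free: 07:15-17:45, 19:15-22:00 (invert busy blocks within the working day).
Leo and Teo can make the full 08:15-09:15 slot — that's 2.

2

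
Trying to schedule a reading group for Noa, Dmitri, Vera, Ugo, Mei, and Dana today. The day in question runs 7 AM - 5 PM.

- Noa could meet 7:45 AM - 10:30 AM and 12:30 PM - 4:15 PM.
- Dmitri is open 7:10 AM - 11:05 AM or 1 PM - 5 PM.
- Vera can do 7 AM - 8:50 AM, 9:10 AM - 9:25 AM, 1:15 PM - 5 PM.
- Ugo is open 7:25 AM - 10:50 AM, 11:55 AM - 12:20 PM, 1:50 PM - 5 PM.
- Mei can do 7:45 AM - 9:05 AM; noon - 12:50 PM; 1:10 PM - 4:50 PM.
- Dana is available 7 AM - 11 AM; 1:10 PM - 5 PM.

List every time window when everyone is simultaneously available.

Noa ∩ Dmitri: 07:45-10:30, 13:00-16:15.
Noa ∩ Dmitri ∩ Vera: 07:45-08:50, 09:10-09:25, 13:15-16:15.
Noa ∩ Dmitri ∩ Vera ∩ Ugo: 07:45-08:50, 09:10-09:25, 13:50-16:15.
Noa ∩ Dmitri ∩ Vera ∩ Ugo ∩ Mei: 07:45-08:50, 13:50-16:15.
Noa ∩ Dmitri ∩ Vera ∩ Ugo ∩ Mei ∩ Dana: 07:45-08:50, 13:50-16:15.

07:45-08:50, 13:50-16:15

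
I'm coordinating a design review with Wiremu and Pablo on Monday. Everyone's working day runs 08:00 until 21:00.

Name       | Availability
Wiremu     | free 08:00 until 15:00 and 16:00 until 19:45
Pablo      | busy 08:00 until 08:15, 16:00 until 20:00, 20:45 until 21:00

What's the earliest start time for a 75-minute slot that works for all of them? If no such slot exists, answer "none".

08:15

Wiremu free: 08:00-15:00, 16:00-19:45.
Pablo free: 08:15-16:00, 20:00-20:45 (invert busy blocks within the working day).
Wiremu ∩ Pablo: 08:15-15:00.
The first common window of at least 75 minutes is 08:15-15:00, so the earliest start is 08:15.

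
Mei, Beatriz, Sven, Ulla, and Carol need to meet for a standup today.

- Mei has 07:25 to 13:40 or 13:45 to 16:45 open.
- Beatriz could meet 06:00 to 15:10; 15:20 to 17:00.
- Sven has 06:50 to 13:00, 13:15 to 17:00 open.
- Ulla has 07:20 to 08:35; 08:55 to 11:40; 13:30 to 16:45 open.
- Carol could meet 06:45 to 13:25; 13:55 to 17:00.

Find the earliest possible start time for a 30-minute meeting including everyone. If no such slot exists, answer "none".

07:25

Mei ∩ Beatriz: 07:25-13:40, 13:45-15:10, 15:20-16:45.
Mei ∩ Beatriz ∩ Sven: 07:25-13:00, 13:15-13:40, 13:45-15:10, 15:20-16:45.
Mei ∩ Beatriz ∩ Sven ∩ Ulla: 07:25-08:35, 08:55-11:40, 13:30-13:40, 13:45-15:10, 15:20-16:45.
Mei ∩ Beatriz ∩ Sven ∩ Ulla ∩ Carol: 07:25-08:35, 08:55-11:40, 13:55-15:10, 15:20-16:45.
The first common window of at least 30 minutes is 07:25-08:35, so the earliest start is 07:25.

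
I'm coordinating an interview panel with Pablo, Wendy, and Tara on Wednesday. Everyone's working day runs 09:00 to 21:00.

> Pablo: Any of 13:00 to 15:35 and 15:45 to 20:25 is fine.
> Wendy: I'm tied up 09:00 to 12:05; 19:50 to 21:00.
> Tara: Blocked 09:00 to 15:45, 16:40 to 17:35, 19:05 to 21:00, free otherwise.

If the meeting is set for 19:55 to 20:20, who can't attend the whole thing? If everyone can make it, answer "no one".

Pablo free: 13:00-15:35, 15:45-20:25.
Wendy free: 12:05-19:50 (invert busy blocks within the working day).
Tara free: 15:45-16:40, 17:35-19:05 (invert busy blocks within the working day).
Pablo: free for 19:55-20:20. Wendy: not fully free for 19:55-20:20. Tara: not fully free for 19:55-20:20.

Tara, Wendy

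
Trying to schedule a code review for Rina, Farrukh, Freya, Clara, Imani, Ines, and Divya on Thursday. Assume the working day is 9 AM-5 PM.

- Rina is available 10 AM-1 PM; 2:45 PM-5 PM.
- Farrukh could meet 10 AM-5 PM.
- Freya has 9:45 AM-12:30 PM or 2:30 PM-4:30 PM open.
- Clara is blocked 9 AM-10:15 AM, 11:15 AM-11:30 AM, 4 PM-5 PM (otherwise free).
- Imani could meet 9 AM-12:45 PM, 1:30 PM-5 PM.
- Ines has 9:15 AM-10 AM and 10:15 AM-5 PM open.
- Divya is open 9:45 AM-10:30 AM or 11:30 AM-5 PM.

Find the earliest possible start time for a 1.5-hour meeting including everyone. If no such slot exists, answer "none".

none

Rina free: 10:00-13:00, 14:45-17:00.
Farrukh free: 10:00-17:00.
Freya free: 09:45-12:30, 14:30-16:30.
Clara free: 10:15-11:15, 11:30-16:00 (invert busy blocks within the working day).
Imani free: 09:00-12:45, 13:30-17:00.
Ines free: 09:15-10:00, 10:15-17:00.
Divya free: 09:45-10:30, 11:30-17:00.
Rina ∩ Farrukh: 10:00-13:00, 14:45-17:00.
Rina ∩ Farrukh ∩ Freya: 10:00-12:30, 14:45-16:30.
Rina ∩ Farrukh ∩ Freya ∩ Clara: 10:15-11:15, 11:30-12:30, 14:45-16:00.
Rina ∩ Farrukh ∩ Freya ∩ Clara ∩ Imani: 10:15-11:15, 11:30-12:30, 14:45-16:00.
Rina ∩ Farrukh ∩ Freya ∩ Clara ∩ Imani ∩ Ines: 10:15-11:15, 11:30-12:30, 14:45-16:00.
Rina ∩ Farrukh ∩ Freya ∩ Clara ∩ Imani ∩ Ines ∩ Divya: 10:15-10:30, 11:30-12:30, 14:45-16:00.
No common window is at least 90 minutes long.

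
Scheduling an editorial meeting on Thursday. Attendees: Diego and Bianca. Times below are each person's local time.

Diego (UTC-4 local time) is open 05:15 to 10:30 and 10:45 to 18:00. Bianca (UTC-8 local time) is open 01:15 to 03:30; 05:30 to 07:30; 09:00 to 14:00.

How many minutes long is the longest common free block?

Diego in UTC: 09:15-14:30, 14:45-22:00 (add 4h to convert from UTC-4).
Bianca in UTC: 09:15-11:30, 13:30-15:30, 17:00-22:00 (add 8h to convert from UTC-8).
Diego ∩ Bianca: 09:15-11:30, 13:30-14:30, 14:45-15:30, 17:00-22:00.
Those are the intersection windows.
The longest is 17:00-22:00 at 300 minutes.

300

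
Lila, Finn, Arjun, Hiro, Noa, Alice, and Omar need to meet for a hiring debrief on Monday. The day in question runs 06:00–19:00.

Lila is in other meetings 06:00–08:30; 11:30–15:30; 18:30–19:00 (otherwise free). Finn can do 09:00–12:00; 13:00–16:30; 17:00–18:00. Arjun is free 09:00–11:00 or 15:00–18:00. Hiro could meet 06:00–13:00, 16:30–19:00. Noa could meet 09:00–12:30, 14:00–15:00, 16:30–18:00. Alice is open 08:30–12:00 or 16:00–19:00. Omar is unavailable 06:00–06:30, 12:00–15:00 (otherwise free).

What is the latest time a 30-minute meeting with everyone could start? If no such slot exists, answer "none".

17:30

Lila free: 08:30-11:30, 15:30-18:30 (invert busy blocks within the working day).
Finn free: 09:00-12:00, 13:00-16:30, 17:00-18:00.
Arjun free: 09:00-11:00, 15:00-18:00.
Hiro free: 06:00-13:00, 16:30-19:00.
Noa free: 09:00-12:30, 14:00-15:00, 16:30-18:00.
Alice free: 08:30-12:00, 16:00-19:00.
Omar free: 06:30-12:00, 15:00-19:00 (invert busy blocks within the working day).
Lila ∩ Finn: 09:00-11:30, 15:30-16:30, 17:00-18:00.
Lila ∩ Finn ∩ Arjun: 09:00-11:00, 15:30-16:30, 17:00-18:00.
Lila ∩ Finn ∩ Arjun ∩ Hiro: 09:00-11:00, 17:00-18:00.
Lila ∩ Finn ∩ Arjun ∩ Hiro ∩ Noa: 09:00-11:00, 17:00-18:00.
Lila ∩ Finn ∩ Arjun ∩ Hiro ∩ Noa ∩ Alice: 09:00-11:00, 17:00-18:00.
Lila ∩ Finn ∩ Arjun ∩ Hiro ∩ Noa ∩ Alice ∩ Omar: 09:00-11:00, 17:00-18:00.
So the common availability across everyone is 09:00-11:00, 17:00-18:00.
The last common window of at least 30 minutes is 17:00-18:00; a 30-minute meeting can start as late as 17:30 and still end by 18:00.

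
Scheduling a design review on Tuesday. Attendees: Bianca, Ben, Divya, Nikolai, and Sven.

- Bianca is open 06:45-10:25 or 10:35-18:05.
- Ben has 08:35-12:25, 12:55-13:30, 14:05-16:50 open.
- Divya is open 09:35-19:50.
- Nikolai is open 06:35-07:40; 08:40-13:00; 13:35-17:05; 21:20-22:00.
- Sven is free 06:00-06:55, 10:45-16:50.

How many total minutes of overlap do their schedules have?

270

Bianca ∩ Ben: 08:35-10:25, 10:35-12:25, 12:55-13:30, 14:05-16:50.
Bianca ∩ Ben ∩ Divya: 09:35-10:25, 10:35-12:25, 12:55-13:30, 14:05-16:50.
Bianca ∩ Ben ∩ Divya ∩ Nikolai: 09:35-10:25, 10:35-12:25, 12:55-13:00, 14:05-16:50.
Bianca ∩ Ben ∩ Divya ∩ Nikolai ∩ Sven: 10:45-12:25, 12:55-13:00, 14:05-16:50.
Summing the common windows: 100 + 5 + 165 = 270 minutes.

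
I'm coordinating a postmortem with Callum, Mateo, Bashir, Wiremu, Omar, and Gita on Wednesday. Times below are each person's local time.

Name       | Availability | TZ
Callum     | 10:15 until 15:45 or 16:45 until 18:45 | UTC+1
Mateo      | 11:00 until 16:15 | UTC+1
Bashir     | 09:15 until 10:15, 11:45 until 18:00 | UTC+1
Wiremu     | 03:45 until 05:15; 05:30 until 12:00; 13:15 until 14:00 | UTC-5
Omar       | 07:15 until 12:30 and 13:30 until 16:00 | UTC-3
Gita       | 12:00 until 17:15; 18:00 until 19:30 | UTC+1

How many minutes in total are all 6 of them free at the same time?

Callum in UTC: 09:15-14:45, 15:45-17:45 (subtract 1h to convert from UTC+1).
Mateo in UTC: 10:00-15:15 (subtract 1h to convert from UTC+1).
Bashir in UTC: 08:15-09:15, 10:45-17:00 (subtract 1h to convert from UTC+1).
Wiremu in UTC: 08:45-10:15, 10:30-17:00, 18:15-19:00 (add 5h to convert from UTC-5).
Omar in UTC: 10:15-15:30, 16:30-19:00 (add 3h to convert from UTC-3).
Gita in UTC: 11:00-16:15, 17:00-18:30 (subtract 1h to convert from UTC+1).
Callum ∩ Mateo: 10:00-14:45.
Callum ∩ Mateo ∩ Bashir: 10:45-14:45.
Callum ∩ Mateo ∩ Bashir ∩ Wiremu: 10:45-14:45.
Callum ∩ Mateo ∩ Bashir ∩ Wiremu ∩ Omar: 10:45-14:45.
Callum ∩ Mateo ∩ Bashir ∩ Wiremu ∩ Omar ∩ Gita: 11:00-14:45.
So the common availability across everyone is 11:00-14:45.
That's a single block of 225 minutes.

225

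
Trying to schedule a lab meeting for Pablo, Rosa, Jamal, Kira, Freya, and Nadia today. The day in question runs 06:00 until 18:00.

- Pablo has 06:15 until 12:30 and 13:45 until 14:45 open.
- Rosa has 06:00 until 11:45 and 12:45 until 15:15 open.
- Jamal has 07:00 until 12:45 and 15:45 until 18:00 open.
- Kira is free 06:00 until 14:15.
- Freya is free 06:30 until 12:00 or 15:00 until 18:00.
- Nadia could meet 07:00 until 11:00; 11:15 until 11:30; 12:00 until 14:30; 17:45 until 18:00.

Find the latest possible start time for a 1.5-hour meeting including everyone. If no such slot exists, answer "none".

Pablo ∩ Rosa: 06:15-11:45, 13:45-14:45.
Pablo ∩ Rosa ∩ Jamal: 07:00-11:45.
Pablo ∩ Rosa ∩ Jamal ∩ Kira: 07:00-11:45.
Pablo ∩ Rosa ∩ Jamal ∩ Kira ∩ Freya: 07:00-11:45.
Pablo ∩ Rosa ∩ Jamal ∩ Kira ∩ Freya ∩ Nadia: 07:00-11:00, 11:15-11:30.
The last common window of at least 90 minutes is 07:00-11:00; a 90-minute meeting can start as late as 09:30 and still end by 11:00.

09:30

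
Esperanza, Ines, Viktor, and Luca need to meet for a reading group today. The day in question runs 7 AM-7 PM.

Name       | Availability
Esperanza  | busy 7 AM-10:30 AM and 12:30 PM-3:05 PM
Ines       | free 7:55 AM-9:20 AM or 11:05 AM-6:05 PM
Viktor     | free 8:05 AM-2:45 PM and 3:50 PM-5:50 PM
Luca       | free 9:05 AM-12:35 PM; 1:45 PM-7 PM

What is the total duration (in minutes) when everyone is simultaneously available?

205

Esperanza free: 10:30-12:30, 15:05-19:00 (invert busy blocks within the working day).
Ines free: 07:55-09:20, 11:05-18:05.
Viktor free: 08:05-14:45, 15:50-17:50.
Luca free: 09:05-12:35, 13:45-19:00.
Esperanza ∩ Ines: 11:05-12:30, 15:05-18:05.
Esperanza ∩ Ines ∩ Viktor: 11:05-12:30, 15:50-17:50.
Esperanza ∩ Ines ∩ Viktor ∩ Luca: 11:05-12:30, 15:50-17:50.
So the common availability across everyone is 11:05-12:30, 15:50-17:50.
Summing the common windows: 85 + 120 = 205 minutes.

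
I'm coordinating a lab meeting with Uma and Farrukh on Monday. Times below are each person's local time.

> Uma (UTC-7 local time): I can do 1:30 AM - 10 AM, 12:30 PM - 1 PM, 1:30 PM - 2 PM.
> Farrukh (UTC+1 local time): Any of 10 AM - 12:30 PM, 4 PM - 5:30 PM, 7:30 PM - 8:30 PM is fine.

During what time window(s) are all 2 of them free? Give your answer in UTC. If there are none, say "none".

09:00-11:30, 15:00-16:30

Uma in UTC: 08:30-17:00, 19:30-20:00, 20:30-21:00 (add 7h to convert from UTC-7).
Farrukh in UTC: 09:00-11:30, 15:00-16:30, 18:30-19:30 (subtract 1h to convert from UTC+1).
Uma ∩ Farrukh: 09:00-11:30, 15:00-16:30.
So the common availability across everyone is 09:00-11:30, 15:00-16:30.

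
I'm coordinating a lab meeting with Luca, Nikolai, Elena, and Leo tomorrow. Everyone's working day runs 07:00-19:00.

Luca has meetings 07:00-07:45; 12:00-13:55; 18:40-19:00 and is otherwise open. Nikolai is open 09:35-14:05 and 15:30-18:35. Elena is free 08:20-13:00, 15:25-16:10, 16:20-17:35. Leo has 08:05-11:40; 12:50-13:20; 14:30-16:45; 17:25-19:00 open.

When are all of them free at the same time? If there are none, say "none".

09:35-11:40, 15:30-16:10, 16:20-16:45, 17:25-17:35

Luca free: 07:45-12:00, 13:55-18:40 (invert busy blocks within the working day).
Nikolai free: 09:35-14:05, 15:30-18:35.
Elena free: 08:20-13:00, 15:25-16:10, 16:20-17:35.
Leo free: 08:05-11:40, 12:50-13:20, 14:30-16:45, 17:25-19:00.
Luca ∩ Nikolai: 09:35-12:00, 13:55-14:05, 15:30-18:35.
Luca ∩ Nikolai ∩ Elena: 09:35-12:00, 15:30-16:10, 16:20-17:35.
Luca ∩ Nikolai ∩ Elena ∩ Leo: 09:35-11:40, 15:30-16:10, 16:20-16:45, 17:25-17:35.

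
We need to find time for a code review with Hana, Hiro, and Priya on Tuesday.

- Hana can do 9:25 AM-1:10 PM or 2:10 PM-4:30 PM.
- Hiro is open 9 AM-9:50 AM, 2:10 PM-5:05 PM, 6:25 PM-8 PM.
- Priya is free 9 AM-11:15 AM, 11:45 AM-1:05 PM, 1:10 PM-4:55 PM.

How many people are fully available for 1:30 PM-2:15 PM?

Priya can make the full 13:30-14:15 slot — that's 1.

1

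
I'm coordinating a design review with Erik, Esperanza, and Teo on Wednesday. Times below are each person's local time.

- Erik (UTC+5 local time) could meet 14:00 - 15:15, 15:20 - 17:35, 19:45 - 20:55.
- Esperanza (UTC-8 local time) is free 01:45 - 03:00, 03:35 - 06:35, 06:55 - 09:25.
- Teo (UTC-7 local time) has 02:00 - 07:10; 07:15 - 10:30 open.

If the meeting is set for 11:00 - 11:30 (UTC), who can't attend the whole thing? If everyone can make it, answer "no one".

Erik in UTC: 09:00-10:15, 10:20-12:35, 14:45-15:55 (subtract 5h to convert from UTC+5).
Esperanza in UTC: 09:45-11:00, 11:35-14:35, 14:55-17:25 (add 8h to convert from UTC-8).
Teo in UTC: 09:00-14:10, 14:15-17:30 (add 7h to convert from UTC-7).
Erik: free for 11:00-11:30. Esperanza: not fully free for 11:00-11:30. Teo: free for 11:00-11:30.

Esperanza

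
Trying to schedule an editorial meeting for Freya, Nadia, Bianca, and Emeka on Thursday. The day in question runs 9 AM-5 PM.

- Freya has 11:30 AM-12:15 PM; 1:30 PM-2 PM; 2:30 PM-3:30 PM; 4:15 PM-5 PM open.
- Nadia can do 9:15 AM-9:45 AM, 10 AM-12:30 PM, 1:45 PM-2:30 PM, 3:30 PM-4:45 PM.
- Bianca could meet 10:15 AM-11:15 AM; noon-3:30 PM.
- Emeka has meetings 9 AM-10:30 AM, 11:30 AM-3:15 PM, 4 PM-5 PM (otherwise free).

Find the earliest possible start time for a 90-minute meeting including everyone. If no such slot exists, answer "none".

none

Freya free: 11:30-12:15, 13:30-14:00, 14:30-15:30, 16:15-17:00.
Nadia free: 09:15-09:45, 10:00-12:30, 13:45-14:30, 15:30-16:45.
Bianca free: 10:15-11:15, 12:00-15:30.
Emeka free: 10:30-11:30, 15:15-16:00 (invert busy blocks within the working day).
Freya ∩ Nadia: 11:30-12:15, 13:45-14:00, 16:15-16:45.
Freya ∩ Nadia ∩ Bianca: 12:00-12:15, 13:45-14:00.
Freya ∩ Nadia ∩ Bianca ∩ Emeka: ∅.
There is no time when everyone is free.
No common window is at least 90 minutes long.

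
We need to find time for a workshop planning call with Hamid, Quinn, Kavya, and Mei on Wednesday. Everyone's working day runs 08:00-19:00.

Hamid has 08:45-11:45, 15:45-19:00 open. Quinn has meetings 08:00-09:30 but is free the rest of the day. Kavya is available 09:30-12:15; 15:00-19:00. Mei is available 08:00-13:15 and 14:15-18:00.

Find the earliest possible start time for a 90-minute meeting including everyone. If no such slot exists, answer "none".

Hamid free: 08:45-11:45, 15:45-19:00.
Quinn free: 09:30-19:00 (invert busy blocks within the working day).
Kavya free: 09:30-12:15, 15:00-19:00.
Mei free: 08:00-13:15, 14:15-18:00.
Hamid ∩ Quinn: 09:30-11:45, 15:45-19:00.
Hamid ∩ Quinn ∩ Kavya: 09:30-11:45, 15:45-19:00.
Hamid ∩ Quinn ∩ Kavya ∩ Mei: 09:30-11:45, 15:45-18:00.
The first common window of at least 90 minutes is 09:30-11:45, so the earliest start is 09:30.

09:30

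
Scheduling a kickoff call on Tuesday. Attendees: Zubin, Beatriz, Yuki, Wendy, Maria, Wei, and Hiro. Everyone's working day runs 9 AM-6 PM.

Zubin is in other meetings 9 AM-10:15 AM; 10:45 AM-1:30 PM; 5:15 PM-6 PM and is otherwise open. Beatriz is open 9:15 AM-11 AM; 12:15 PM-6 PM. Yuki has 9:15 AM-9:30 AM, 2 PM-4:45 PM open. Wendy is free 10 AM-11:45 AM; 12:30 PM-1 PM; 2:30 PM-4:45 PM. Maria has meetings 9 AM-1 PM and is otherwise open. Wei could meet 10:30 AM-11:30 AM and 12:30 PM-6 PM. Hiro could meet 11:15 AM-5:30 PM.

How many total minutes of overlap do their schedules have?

Zubin free: 10:15-10:45, 13:30-17:15 (invert busy blocks within the working day).
Beatriz free: 09:15-11:00, 12:15-18:00.
Yuki free: 09:15-09:30, 14:00-16:45.
Wendy free: 10:00-11:45, 12:30-13:00, 14:30-16:45.
Maria free: 13:00-18:00 (invert busy blocks within the working day).
Wei free: 10:30-11:30, 12:30-18:00.
Hiro free: 11:15-17:30.
Zubin ∩ Beatriz: 10:15-10:45, 13:30-17:15.
Zubin ∩ Beatriz ∩ Yuki: 14:00-16:45.
Zubin ∩ Beatriz ∩ Yuki ∩ Wendy: 14:30-16:45.
Zubin ∩ Beatriz ∩ Yuki ∩ Wendy ∩ Maria: 14:30-16:45.
Zubin ∩ Beatriz ∩ Yuki ∩ Wendy ∩ Maria ∩ Wei: 14:30-16:45.
Zubin ∩ Beatriz ∩ Yuki ∩ Wendy ∩ Maria ∩ Wei ∩ Hiro: 14:30-16:45.
That's a single block of 135 minutes.

135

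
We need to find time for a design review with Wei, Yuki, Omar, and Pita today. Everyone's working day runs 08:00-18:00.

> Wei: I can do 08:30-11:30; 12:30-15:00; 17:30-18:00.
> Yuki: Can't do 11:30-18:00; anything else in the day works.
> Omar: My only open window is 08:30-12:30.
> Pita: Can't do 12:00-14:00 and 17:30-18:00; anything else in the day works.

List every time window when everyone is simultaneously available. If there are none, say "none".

08:30-11:30

Wei free: 08:30-11:30, 12:30-15:00, 17:30-18:00.
Yuki free: 08:00-11:30 (invert busy blocks within the working day).
Omar free: 08:30-12:30.
Pita free: 08:00-12:00, 14:00-17:30 (invert busy blocks within the working day).
Wei ∩ Yuki: 08:30-11:30.
Wei ∩ Yuki ∩ Omar: 08:30-11:30.
Wei ∩ Yuki ∩ Omar ∩ Pita: 08:30-11:30.
So the common availability across everyone is 08:30-11:30.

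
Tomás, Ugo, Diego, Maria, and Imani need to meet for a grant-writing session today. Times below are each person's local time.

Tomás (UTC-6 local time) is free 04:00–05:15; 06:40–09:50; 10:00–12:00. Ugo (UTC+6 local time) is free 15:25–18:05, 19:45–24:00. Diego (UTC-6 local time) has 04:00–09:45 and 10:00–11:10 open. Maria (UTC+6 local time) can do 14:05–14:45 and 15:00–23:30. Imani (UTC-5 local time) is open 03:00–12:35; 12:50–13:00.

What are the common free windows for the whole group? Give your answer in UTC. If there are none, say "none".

Tomás in UTC: 10:00-11:15, 12:40-15:50, 16:00-18:00 (add 6h to convert from UTC-6).
Ugo in UTC: 09:25-12:05, 13:45-18:00 (subtract 6h to convert from UTC+6).
Diego in UTC: 10:00-15:45, 16:00-17:10 (add 6h to convert from UTC-6).
Maria in UTC: 08:05-08:45, 09:00-17:30 (subtract 6h to convert from UTC+6).
Imani in UTC: 08:00-17:35, 17:50-18:00 (add 5h to convert from UTC-5).
Tomás ∩ Ugo: 10:00-11:15, 13:45-15:50, 16:00-18:00.
Tomás ∩ Ugo ∩ Diego: 10:00-11:15, 13:45-15:45, 16:00-17:10.
Tomás ∩ Ugo ∩ Diego ∩ Maria: 10:00-11:15, 13:45-15:45, 16:00-17:10.
Tomás ∩ Ugo ∩ Diego ∩ Maria ∩ Imani: 10:00-11:15, 13:45-15:45, 16:00-17:10.
Those are the intersection windows.

10:00-11:15, 13:45-15:45, 16:00-17:10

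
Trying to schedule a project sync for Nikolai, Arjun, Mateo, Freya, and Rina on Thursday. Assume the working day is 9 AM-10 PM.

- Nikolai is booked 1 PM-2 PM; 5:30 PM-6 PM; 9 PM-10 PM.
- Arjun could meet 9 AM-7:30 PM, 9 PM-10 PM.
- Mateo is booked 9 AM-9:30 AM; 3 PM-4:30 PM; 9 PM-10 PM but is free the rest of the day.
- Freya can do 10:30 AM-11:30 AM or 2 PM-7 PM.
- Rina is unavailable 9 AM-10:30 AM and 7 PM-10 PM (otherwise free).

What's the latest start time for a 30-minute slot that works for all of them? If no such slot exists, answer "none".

18:30

Nikolai free: 09:00-13:00, 14:00-17:30, 18:00-21:00 (invert busy blocks within the working day).
Arjun free: 09:00-19:30, 21:00-22:00.
Mateo free: 09:30-15:00, 16:30-21:00 (invert busy blocks within the working day).
Freya free: 10:30-11:30, 14:00-19:00.
Rina free: 10:30-19:00 (invert busy blocks within the working day).
Nikolai ∩ Arjun: 09:00-13:00, 14:00-17:30, 18:00-19:30.
Nikolai ∩ Arjun ∩ Mateo: 09:30-13:00, 14:00-15:00, 16:30-17:30, 18:00-19:30.
Nikolai ∩ Arjun ∩ Mateo ∩ Freya: 10:30-11:30, 14:00-15:00, 16:30-17:30, 18:00-19:00.
Nikolai ∩ Arjun ∩ Mateo ∩ Freya ∩ Rina: 10:30-11:30, 14:00-15:00, 16:30-17:30, 18:00-19:00.
So the common availability across everyone is 10:30-11:30, 14:00-15:00, 16:30-17:30, 18:00-19:00.
The last common window of at least 30 minutes is 18:00-19:00; a 30-minute meeting can start as late as 18:30 and still end by 19:00.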